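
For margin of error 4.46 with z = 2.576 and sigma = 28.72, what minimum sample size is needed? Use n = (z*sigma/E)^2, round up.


z*sigma/E = 2.576 * 28.72 / 4.46 ≈ 16.588054
(z*sigma/E)^2 ≈ 275.163529
round up: n = 276

276


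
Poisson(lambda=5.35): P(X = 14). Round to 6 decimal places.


P = e^(-lam) * lam^k / k!
e^(-5.35) ≈ 0.004748151
lam^k = 5.35^14 ≈ 15738123475.349406
k! = 14! = 87178291200
P = 0.004748151 * 15738123475.349406 / 87178291200 ≈ 0.000857

0.000857


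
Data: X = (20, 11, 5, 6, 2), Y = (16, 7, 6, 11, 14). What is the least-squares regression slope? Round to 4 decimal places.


b = sum((xi-xbar)(yi-ybar)) / sum((xi-xbar)^2)
n = 5, xbar = 44/5 = 8.8, ybar = 54/5 = 10.8
Sxy = sum((xi-xbar)(yi-ybar)) = 45.8
Sxx = sum((xi-xbar)^2) = 198.8
b = Sxy / Sxx = 229/994 ≈ 0.230382

0.2304


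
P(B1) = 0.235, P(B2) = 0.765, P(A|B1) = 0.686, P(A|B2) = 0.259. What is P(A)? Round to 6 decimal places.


P(A) = P(A|B1)*P(B1) + P(A|B2)*P(B2)
P(A|B1)*P(B1) = 0.686 * 0.235 = 0.16121
P(A|B2)*P(B2) = 0.259 * 0.765 = 0.198135
P(A) = 0.16121 + 0.198135 = 0.359345

0.359345


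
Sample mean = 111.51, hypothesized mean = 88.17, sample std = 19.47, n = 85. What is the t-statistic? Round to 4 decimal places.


t = (xbar - mu0) / (s/sqrt(n))
xbar - mu0 = 111.51 - 88.17 = 23.34
sqrt(85) ≈ 9.21954446
s/sqrt(n) = 19.47 / 9.21954446 ≈ 2.11181801
t = 23.34 / 2.11181801 ≈ 11.052089

11.0521


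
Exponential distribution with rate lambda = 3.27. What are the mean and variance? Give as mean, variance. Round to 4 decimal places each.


mean = 1/lam, var = 1/lam^2
mean = 1 / 3.27 = 100/327 ≈ 0.305810
lam^2 = 3.27^2 = 10.6929
var = 1 / 10.6929 ≈ 0.093520

0.3058, 0.0935


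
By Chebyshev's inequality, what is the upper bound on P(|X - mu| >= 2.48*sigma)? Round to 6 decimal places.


P <= 1/k^2
k^2 = 2.48^2 = 6.1504
1/k^2 = 1 / 6.1504 = 625/3844 ≈ 0.16259105

0.162591


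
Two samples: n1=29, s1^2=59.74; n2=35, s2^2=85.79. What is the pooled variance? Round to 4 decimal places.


sp^2 = ((n1-1)*s1^2 + (n2-1)*s2^2)/(n1+n2-2)
(n1-1)*s1^2 = 28 * 59.74 = 1672.72
(n2-1)*s2^2 = 34 * 85.79 = 2916.86
numerator = 1672.72 + 2916.86 = 4589.58
n1+n2-2 = 62
sp^2 = 4589.58 / 62 = 229479/3100 ≈ 74.025484

74.0255


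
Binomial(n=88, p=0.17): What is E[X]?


E[X] = n*p = 88 * 0.17 = 14.96

14.96


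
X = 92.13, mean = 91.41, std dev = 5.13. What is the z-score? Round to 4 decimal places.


z = (X - mu) / sigma
X - mu = 92.13 - 91.41 = 0.72
z = 0.72 / 5.13 = 8/57 ≈ 0.140351

0.1404


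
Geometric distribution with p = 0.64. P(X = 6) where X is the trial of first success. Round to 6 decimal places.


P = (1-p)^(k-1) * p
(1-p)^(k-1) = 0.36^5 ≈ 0.006046618
P = 0.006046618 * 0.64 ≈ 0.003869835

0.003870


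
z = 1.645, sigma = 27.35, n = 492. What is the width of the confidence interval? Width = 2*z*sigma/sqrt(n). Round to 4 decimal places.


width = 2*z*sigma/sqrt(n)
2*z*sigma = 2 * 1.645 * 27.35 = 89.9815
sqrt(492) ≈ 22.181073
width = 89.9815 / 22.181073 ≈ 4.056679

4.0567


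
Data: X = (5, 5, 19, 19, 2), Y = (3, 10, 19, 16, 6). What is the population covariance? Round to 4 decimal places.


Cov = (1/n)*sum((xi-xbar)(yi-ybar))
n = 5, xbar = 50/5 = 10, ybar = 54/5 = 10.8
sum((xi-xbar)(yi-ybar)) = 202
Cov = 202 / 5 = 40.4

40.4000


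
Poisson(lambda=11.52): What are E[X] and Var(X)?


E[X] = Var(X) = lambda = 11.52

11.52, 11.52


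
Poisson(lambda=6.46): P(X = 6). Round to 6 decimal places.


P = e^(-lam) * lam^k / k!
e^(-6.46) ≈ 0.001564796
lam^k = 6.46^6 ≈ 72676.684723
k! = 6! = 720
P = 0.001564796 * 72676.684723 / 720 ≈ 0.157950

0.157950


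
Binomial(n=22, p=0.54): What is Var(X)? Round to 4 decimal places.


Var = n*p*(1-p) = 22 * 0.54 * 0.46 = 5.4648

5.4648


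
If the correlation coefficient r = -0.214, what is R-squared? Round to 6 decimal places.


R^2 = r^2 = (-0.214)^2 = 0.045796

0.045796


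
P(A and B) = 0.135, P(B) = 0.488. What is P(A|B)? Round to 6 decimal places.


P(A|B) = P(A and B) / P(B) = 0.135 / 0.488 = 135/488 ≈ 0.27663934

0.276639


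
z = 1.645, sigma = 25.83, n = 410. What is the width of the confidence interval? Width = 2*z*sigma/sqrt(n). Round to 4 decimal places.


width = 2*z*sigma/sqrt(n)
2*z*sigma = 2 * 1.645 * 25.83 = 84.9807
sqrt(410) ≈ 20.248457
width = 84.9807 / 20.248457 ≈ 4.196898

4.1969


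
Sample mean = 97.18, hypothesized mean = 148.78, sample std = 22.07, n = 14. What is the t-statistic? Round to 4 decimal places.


t = (xbar - mu0) / (s/sqrt(n))
xbar - mu0 = 97.18 - 148.78 = -51.6
sqrt(14) ≈ 3.74165739
s/sqrt(n) = 22.07 / 3.74165739 ≈ 5.89845561
t = -51.6 / 5.89845561 ≈ -8.748053

-8.7481


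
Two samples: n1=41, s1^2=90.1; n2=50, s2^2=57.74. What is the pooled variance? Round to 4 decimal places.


sp^2 = ((n1-1)*s1^2 + (n2-1)*s2^2)/(n1+n2-2)
(n1-1)*s1^2 = 40 * 90.1 = 3604
(n2-1)*s2^2 = 49 * 57.74 = 2829.26
numerator = 3604 + 2829.26 = 6433.26
n1+n2-2 = 89
sp^2 = 6433.26 / 89 = 321663/4450 ≈ 72.283820

72.2838


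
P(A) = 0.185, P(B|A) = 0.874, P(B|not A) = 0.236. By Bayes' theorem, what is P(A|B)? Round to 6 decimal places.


P(A|B) = P(B|A)*P(A) / P(B), P(B) = P(B|A)*P(A) + P(B|not A)*P(not A)
P(B|A)*P(A) = 0.874 * 0.185 = 0.16169
P(B|not A)*P(not A) = 0.236 * 0.815 = 0.19234
P(B) = 0.16169 + 0.19234 = 0.35403
P(A|B) = 0.16169 / 0.35403 ≈ 0.45671271

0.456713


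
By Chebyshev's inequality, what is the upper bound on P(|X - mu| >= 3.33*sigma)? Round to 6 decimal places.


P <= 1/k^2
k^2 = 3.33^2 = 11.0889
1/k^2 = 1 / 11.0889 ≈ 0.09018027

0.090180


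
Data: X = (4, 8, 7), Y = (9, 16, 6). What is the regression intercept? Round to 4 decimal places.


a = ybar - b*xbar, where b = sum((xi-xbar)(yi-ybar)) / sum((xi-xbar)^2)
n = 3, xbar = 19/3 ≈ 6.333333, ybar = 31/3 ≈ 10.333333
Sxy = sum((xi-xbar)(yi-ybar)) = 29/3 ≈ 9.666667
Sxx = sum((xi-xbar)^2) = 26/3 ≈ 8.666667
b = Sxy / Sxx = 29/26 ≈ 1.115385
a = 10.333333 - 1.115385 * 6.333333 = 85/26 ≈ 3.269231

3.2692


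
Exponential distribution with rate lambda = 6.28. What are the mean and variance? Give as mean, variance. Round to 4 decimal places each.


mean = 1/lam, var = 1/lam^2
mean = 1 / 6.28 = 25/157 ≈ 0.159236
lam^2 = 6.28^2 = 39.4384
var = 1 / 39.4384 ≈ 0.025356

0.1592, 0.0254


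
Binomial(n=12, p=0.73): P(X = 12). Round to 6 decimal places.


P = C(n,k) * p^k * (1-p)^(n-k)
C(12,12) = 1
p^k = 0.73^12 ≈ 0.02290205
(1-p)^(n-k) = 0.27^0 = 1
P = 1 * 0.02290205 * 1 ≈ 0.022902

0.022902


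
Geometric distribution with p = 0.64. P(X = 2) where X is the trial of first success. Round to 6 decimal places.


P = (1-p)^(k-1) * p
(1-p)^(k-1) = 0.36^1 = 0.36
P = 0.36 * 0.64 = 0.2304

0.230400


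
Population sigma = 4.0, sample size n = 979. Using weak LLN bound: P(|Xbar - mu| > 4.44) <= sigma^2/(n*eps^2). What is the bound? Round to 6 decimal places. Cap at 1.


bound = min(1, sigma^2/(n*eps^2))
sigma^2 = 4.0^2 = 16
n*eps^2 = 979 * 4.44^2 = 979 * 19.7136 = 19299.6144
sigma^2/(n*eps^2) = 16 / 19299.6144 ≈ 0.00082903

0.000829


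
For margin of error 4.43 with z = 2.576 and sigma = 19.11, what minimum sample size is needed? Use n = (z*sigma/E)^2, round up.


z*sigma/E = 2.576 * 19.11 / 4.43 ≈ 11.112271
(z*sigma/E)^2 ≈ 123.482564
round up: n = 124

124


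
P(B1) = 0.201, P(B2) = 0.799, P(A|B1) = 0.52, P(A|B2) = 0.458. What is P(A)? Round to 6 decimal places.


P(A) = P(A|B1)*P(B1) + P(A|B2)*P(B2)
P(A|B1)*P(B1) = 0.52 * 0.201 = 0.10452
P(A|B2)*P(B2) = 0.458 * 0.799 = 0.365942
P(A) = 0.10452 + 0.365942 = 0.470462

0.470462


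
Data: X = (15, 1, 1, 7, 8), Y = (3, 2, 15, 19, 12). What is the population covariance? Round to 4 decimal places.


Cov = (1/n)*sum((xi-xbar)(yi-ybar))
n = 5, xbar = 32/5 = 6.4, ybar = 51/5 = 10.2
sum((xi-xbar)(yi-ybar)) = -35.4
Cov = -35.4 / 5 = -7.08

-7.0800


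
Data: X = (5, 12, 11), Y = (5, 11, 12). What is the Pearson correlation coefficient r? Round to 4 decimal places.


r = sum((xi-xbar)(yi-ybar)) / sqrt(sum((xi-xbar)^2) * sum((yi-ybar)^2))
n = 3, xbar = 28/3 ≈ 9.333333, ybar = 28/3 ≈ 9.333333
Sxy = sum((xi-xbar)(yi-ybar)) = 83/3 ≈ 27.666667
Sxx = sum((xi-xbar)^2) = 86/3 ≈ 28.666667
Syy = sum((yi-ybar)^2) = 86/3 ≈ 28.666667
sqrt(Sxx*Syy) = 86/3 ≈ 28.666667
r = Sxy / sqrt(Sxx*Syy) = 27.666667 / 28.666667 = 83/86 ≈ 0.965116

0.9651


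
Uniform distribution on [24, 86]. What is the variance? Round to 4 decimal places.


Var = (b-a)^2 / 12
(b-a)^2 = (86 - 24)^2 = 3844
Var = 3844/12 ≈ 320.333333

320.3333


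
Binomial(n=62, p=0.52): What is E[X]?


E[X] = n*p = 62 * 0.52 = 32.24

32.24


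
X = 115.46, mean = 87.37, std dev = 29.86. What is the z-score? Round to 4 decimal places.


z = (X - mu) / sigma
X - mu = 115.46 - 87.37 = 28.09
z = 28.09 / 29.86 = 2809/2986 ≈ 0.940723

0.9407


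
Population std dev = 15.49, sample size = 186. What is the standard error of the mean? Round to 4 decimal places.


SE = sigma / sqrt(n)
sqrt(186) ≈ 13.638182
SE = 15.49 / 13.638182 ≈ 1.135782

1.1358


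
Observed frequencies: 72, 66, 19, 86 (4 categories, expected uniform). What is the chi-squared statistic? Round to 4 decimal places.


chi2 = sum((O-E)^2/E), E = total/4
total = 243, E = 243/4 = 60.75
(72 - 60.75)^2 / 60.75 = 126.5625 / 60.75 = 25/12 ≈ 2.083333
(66 - 60.75)^2 / 60.75 = 27.5625 / 60.75 = 49/108 ≈ 0.453704
(19 - 60.75)^2 / 60.75 = 1743.0625 / 60.75 = 27889/972 ≈ 28.692387
(86 - 60.75)^2 / 60.75 = 637.5625 / 60.75 = 10201/972 ≈ 10.494856
chi2 = 10139/243 ≈ 41.724280

41.7243


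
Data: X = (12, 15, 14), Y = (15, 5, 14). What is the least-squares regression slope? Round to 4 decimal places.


b = sum((xi-xbar)(yi-ybar)) / sum((xi-xbar)^2)
n = 3, xbar = 41/3 ≈ 13.666667, ybar = 34/3 ≈ 11.333333
Sxy = sum((xi-xbar)(yi-ybar)) = -41/3 ≈ -13.666667
Sxx = sum((xi-xbar)^2) = 14/3 ≈ 4.666667
b = Sxy / Sxx = -41/14 ≈ -2.928571

-2.9286


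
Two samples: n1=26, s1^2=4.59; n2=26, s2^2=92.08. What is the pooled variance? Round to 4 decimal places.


sp^2 = ((n1-1)*s1^2 + (n2-1)*s2^2)/(n1+n2-2)
(n1-1)*s1^2 = 25 * 4.59 = 114.75
(n2-1)*s2^2 = 25 * 92.08 = 2302
numerator = 114.75 + 2302 = 2416.75
n1+n2-2 = 50
sp^2 = 2416.75 / 50 = 48.335

48.3350


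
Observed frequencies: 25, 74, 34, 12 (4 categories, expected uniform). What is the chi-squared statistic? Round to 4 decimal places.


chi2 = sum((O-E)^2/E), E = total/4
total = 145, E = 145/4 = 36.25
(25 - 36.25)^2 / 36.25 = 126.5625 / 36.25 = 405/116 ≈ 3.491379
(74 - 36.25)^2 / 36.25 = 1425.0625 / 36.25 = 22801/580 ≈ 39.312069
(34 - 36.25)^2 / 36.25 = 5.0625 / 36.25 = 81/580 ≈ 0.139655
(12 - 36.25)^2 / 36.25 = 588.0625 / 36.25 = 9409/580 ≈ 16.222414
chi2 = 8579/145 ≈ 59.165517

59.1655


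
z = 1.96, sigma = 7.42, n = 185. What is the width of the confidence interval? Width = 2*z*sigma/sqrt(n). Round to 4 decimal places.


width = 2*z*sigma/sqrt(n)
2*z*sigma = 2 * 1.96 * 7.42 = 29.0864
sqrt(185) ≈ 13.601471
width = 29.0864 / 13.601471 ≈ 2.138475

2.1385


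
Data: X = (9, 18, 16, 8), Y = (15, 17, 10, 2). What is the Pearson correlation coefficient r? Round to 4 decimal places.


r = sum((xi-xbar)(yi-ybar)) / sqrt(sum((xi-xbar)^2) * sum((yi-ybar)^2))
n = 4, xbar = 51/4 = 12.75, ybar = 44/4 = 11
Sxy = sum((xi-xbar)(yi-ybar)) = 56
Sxx = sum((xi-xbar)^2) = 74.75
Syy = sum((yi-ybar)^2) = 134
sqrt(Sxx*Syy) ≈ 100.082466
r = Sxy / sqrt(Sxx*Syy) = 56 / 100.082466 ≈ 0.559539

0.5595


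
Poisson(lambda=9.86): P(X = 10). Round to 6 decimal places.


P = e^(-lam) * lam^k / k!
e^(-9.86) ≈ 0.00005222235
lam^k = 9.86^10 ≈ 8684986533.969711
k! = 10! = 3628800
P = 0.00005222235 * 8684986533.969711 / 3628800 ≈ 0.124986

0.124986


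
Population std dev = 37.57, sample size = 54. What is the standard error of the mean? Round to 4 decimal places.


SE = sigma / sqrt(n)
sqrt(54) ≈ 7.348469
SE = 37.57 / 7.348469 ≈ 5.112629

5.1126


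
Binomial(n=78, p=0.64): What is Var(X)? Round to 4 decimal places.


Var = n*p*(1-p) = 78 * 0.64 * 0.36 = 17.9712

17.9712


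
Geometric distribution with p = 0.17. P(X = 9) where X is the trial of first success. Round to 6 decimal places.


P = (1-p)^(k-1) * p
(1-p)^(k-1) = 0.83^8 ≈ 0.2252292
P = 0.2252292 * 0.17 ≈ 0.03828897

0.038289


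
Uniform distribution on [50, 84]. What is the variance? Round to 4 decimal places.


Var = (b-a)^2 / 12
(b-a)^2 = (84 - 50)^2 = 1156
Var = 1156/12 ≈ 96.333333

96.3333


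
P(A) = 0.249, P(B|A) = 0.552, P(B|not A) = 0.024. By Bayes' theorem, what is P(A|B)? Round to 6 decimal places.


P(A|B) = P(B|A)*P(A) / P(B), P(B) = P(B|A)*P(A) + P(B|not A)*P(not A)
P(B|A)*P(A) = 0.552 * 0.249 = 0.137448
P(B|not A)*P(not A) = 0.024 * 0.751 = 0.018024
P(B) = 0.137448 + 0.018024 = 0.155472
P(A|B) = 0.137448 / 0.155472 = 5727/6478 ≈ 0.88406916

0.884069


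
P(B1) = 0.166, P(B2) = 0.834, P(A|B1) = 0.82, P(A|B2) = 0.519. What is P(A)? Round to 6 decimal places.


P(A) = P(A|B1)*P(B1) + P(A|B2)*P(B2)
P(A|B1)*P(B1) = 0.82 * 0.166 = 0.13612
P(A|B2)*P(B2) = 0.519 * 0.834 = 0.432846
P(A) = 0.13612 + 0.432846 = 0.568966

0.568966


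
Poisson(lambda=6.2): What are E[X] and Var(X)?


E[X] = Var(X) = lambda = 6.2

6.2, 6.2


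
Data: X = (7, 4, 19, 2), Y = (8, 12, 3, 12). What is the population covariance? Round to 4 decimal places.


Cov = (1/n)*sum((xi-xbar)(yi-ybar))
n = 4, xbar = 32/4 = 8, ybar = 35/4 = 8.75
sum((xi-xbar)(yi-ybar)) = -95
Cov = -95 / 4 = -23.75

-23.7500


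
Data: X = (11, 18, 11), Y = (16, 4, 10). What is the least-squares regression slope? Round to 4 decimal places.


b = sum((xi-xbar)(yi-ybar)) / sum((xi-xbar)^2)
n = 3, xbar = 40/3 ≈ 13.333333, ybar = 30/3 = 10
Sxy = sum((xi-xbar)(yi-ybar)) = -42
Sxx = sum((xi-xbar)^2) = 98/3 ≈ 32.666667
b = Sxy / Sxx = -9/7 ≈ -1.285714

-1.2857


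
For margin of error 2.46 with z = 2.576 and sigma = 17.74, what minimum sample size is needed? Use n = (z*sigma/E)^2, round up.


z*sigma/E = 2.576 * 17.74 / 2.46 ≈ 18.576520
(z*sigma/E)^2 ≈ 345.087107
round up: n = 346

346


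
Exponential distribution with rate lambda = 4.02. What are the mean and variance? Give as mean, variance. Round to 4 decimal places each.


mean = 1/lam, var = 1/lam^2
mean = 1 / 4.02 = 50/201 ≈ 0.248756
lam^2 = 4.02^2 = 16.1604
var = 1 / 16.1604 ≈ 0.061880

0.2488, 0.0619


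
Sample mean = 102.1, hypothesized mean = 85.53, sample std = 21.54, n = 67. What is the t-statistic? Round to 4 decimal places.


t = (xbar - mu0) / (s/sqrt(n))
xbar - mu0 = 102.1 - 85.53 = 16.57
sqrt(67) ≈ 8.18535277
s/sqrt(n) = 21.54 / 8.18535277 ≈ 2.63152983
t = 16.57 / 2.63152983 ≈ 6.296718

6.2967


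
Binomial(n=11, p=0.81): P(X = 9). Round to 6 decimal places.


P = C(n,k) * p^k * (1-p)^(n-k)
C(11,9) = 55
p^k = 0.81^9 ≈ 0.1500946
(1-p)^(n-k) = 0.19^2 = 0.0361
P = 55 * 0.1500946 * 0.0361 ≈ 0.298013

0.298013


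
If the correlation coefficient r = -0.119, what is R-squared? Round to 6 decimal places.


R^2 = r^2 = (-0.119)^2 = 0.014161

0.014161


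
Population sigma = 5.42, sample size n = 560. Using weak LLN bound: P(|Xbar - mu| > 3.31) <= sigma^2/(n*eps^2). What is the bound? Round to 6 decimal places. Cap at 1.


bound = min(1, sigma^2/(n*eps^2))
sigma^2 = 5.42^2 = 29.3764
n*eps^2 = 560 * 3.31^2 = 560 * 10.9561 = 6135.416
sigma^2/(n*eps^2) = 29.3764 / 6135.416 ≈ 0.00478800

0.004788


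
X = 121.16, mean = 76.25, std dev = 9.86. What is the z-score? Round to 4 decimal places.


z = (X - mu) / sigma
X - mu = 121.16 - 76.25 = 44.91
z = 44.91 / 9.86 = 4491/986 ≈ 4.554767

4.5548


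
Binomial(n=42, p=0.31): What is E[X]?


E[X] = n*p = 42 * 0.31 = 13.02

13.02


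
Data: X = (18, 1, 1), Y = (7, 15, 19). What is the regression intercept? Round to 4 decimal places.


a = ybar - b*xbar, where b = sum((xi-xbar)(yi-ybar)) / sum((xi-xbar)^2)
n = 3, xbar = 20/3 ≈ 6.666667, ybar = 41/3 ≈ 13.666667
Sxy = sum((xi-xbar)(yi-ybar)) = -340/3 ≈ -113.333333
Sxx = sum((xi-xbar)^2) = 578/3 ≈ 192.666667
b = Sxy / Sxx = -10/17 ≈ -0.588235
a = 13.666667 - (-0.588235) * 6.666667 = 299/17 ≈ 17.588235

17.5882


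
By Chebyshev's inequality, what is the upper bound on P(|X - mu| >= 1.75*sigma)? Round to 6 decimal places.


P <= 1/k^2
k^2 = 1.75^2 = 3.0625
1/k^2 = 1 / 3.0625 = 16/49 ≈ 0.32653061

0.326531


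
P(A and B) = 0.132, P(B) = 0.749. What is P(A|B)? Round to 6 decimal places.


P(A|B) = P(A and B) / P(B) = 0.132 / 0.749 = 132/749 ≈ 0.17623498

0.176235


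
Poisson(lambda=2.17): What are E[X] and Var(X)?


E[X] = Var(X) = lambda = 2.17

2.17, 2.17


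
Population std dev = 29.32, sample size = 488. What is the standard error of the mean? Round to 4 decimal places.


SE = sigma / sqrt(n)
sqrt(488) ≈ 22.090722
SE = 29.32 / 22.090722 ≈ 1.327254

1.3273


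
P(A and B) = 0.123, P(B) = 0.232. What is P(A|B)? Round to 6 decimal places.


P(A|B) = P(A and B) / P(B) = 0.123 / 0.232 = 123/232 ≈ 0.53017241

0.530172


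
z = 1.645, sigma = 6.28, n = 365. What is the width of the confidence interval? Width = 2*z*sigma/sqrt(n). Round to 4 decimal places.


width = 2*z*sigma/sqrt(n)
2*z*sigma = 2 * 1.645 * 6.28 = 20.6612
sqrt(365) ≈ 19.104973
width = 20.6612 / 19.104973 ≈ 1.081457

1.0815


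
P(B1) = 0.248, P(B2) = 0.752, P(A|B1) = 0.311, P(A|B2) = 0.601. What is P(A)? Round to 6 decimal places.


P(A) = P(A|B1)*P(B1) + P(A|B2)*P(B2)
P(A|B1)*P(B1) = 0.311 * 0.248 = 0.077128
P(A|B2)*P(B2) = 0.601 * 0.752 = 0.451952
P(A) = 0.077128 + 0.451952 = 0.52908

0.529080


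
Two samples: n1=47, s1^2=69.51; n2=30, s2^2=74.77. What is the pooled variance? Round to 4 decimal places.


sp^2 = ((n1-1)*s1^2 + (n2-1)*s2^2)/(n1+n2-2)
(n1-1)*s1^2 = 46 * 69.51 = 3197.46
(n2-1)*s2^2 = 29 * 74.77 = 2168.33
numerator = 3197.46 + 2168.33 = 5365.79
n1+n2-2 = 75
sp^2 = 5365.79 / 75 = 536579/7500 ≈ 71.543867

71.5439


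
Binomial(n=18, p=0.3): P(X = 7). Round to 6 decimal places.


P = C(n,k) * p^k * (1-p)^(n-k)
C(18,7) = 31824
p^k = 0.3^7 = 0.0002187
(1-p)^(n-k) = 0.7^11 ≈ 0.01977327
P = 31824 * 0.0002187 * 0.01977327 ≈ 0.137620

0.137620


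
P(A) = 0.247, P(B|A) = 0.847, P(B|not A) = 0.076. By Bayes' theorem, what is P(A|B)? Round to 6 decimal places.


P(A|B) = P(B|A)*P(A) / P(B), P(B) = P(B|A)*P(A) + P(B|not A)*P(not A)
P(B|A)*P(A) = 0.847 * 0.247 = 0.209209
P(B|not A)*P(not A) = 0.076 * 0.753 = 0.057228
P(B) = 0.209209 + 0.057228 = 0.266437
P(A|B) = 0.209209 / 0.266437 ≈ 0.78521001

0.785210


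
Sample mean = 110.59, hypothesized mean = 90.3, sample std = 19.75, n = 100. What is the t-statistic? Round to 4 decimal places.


t = (xbar - mu0) / (s/sqrt(n))
xbar - mu0 = 110.59 - 90.3 = 20.29
sqrt(100) = 10
s/sqrt(n) = 19.75 / 10 = 1.975
t = 20.29 / 1.975 = 4058/395 ≈ 10.273418

10.2734


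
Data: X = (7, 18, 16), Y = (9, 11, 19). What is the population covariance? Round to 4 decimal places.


Cov = (1/n)*sum((xi-xbar)(yi-ybar))
n = 3, xbar = 41/3 ≈ 13.666667, ybar = 39/3 = 13
sum((xi-xbar)(yi-ybar)) = 32
Cov = 32 / 3 = 32/3 ≈ 10.666667

10.6667


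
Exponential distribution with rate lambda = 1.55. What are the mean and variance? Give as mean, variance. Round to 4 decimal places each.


mean = 1/lam, var = 1/lam^2
mean = 1 / 1.55 = 20/31 ≈ 0.645161
lam^2 = 1.55^2 = 2.4025
var = 1 / 2.4025 = 400/961 ≈ 0.416233

0.6452, 0.4162


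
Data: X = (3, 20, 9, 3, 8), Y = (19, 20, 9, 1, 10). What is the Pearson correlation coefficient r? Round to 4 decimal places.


r = sum((xi-xbar)(yi-ybar)) / sqrt(sum((xi-xbar)^2) * sum((yi-ybar)^2))
n = 5, xbar = 43/5 = 8.6, ybar = 59/5 = 11.8
Sxy = sum((xi-xbar)(yi-ybar)) = 113.6
Sxx = sum((xi-xbar)^2) = 193.2
Syy = sum((yi-ybar)^2) = 246.8
sqrt(Sxx*Syy) ≈ 218.361535
r = Sxy / sqrt(Sxx*Syy) = 113.6 / 218.361535 ≈ 0.520238

0.5202


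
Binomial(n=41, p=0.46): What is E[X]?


E[X] = n*p = 41 * 0.46 = 18.86

18.86


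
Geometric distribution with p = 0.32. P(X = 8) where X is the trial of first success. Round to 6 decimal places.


P = (1-p)^(k-1) * p
(1-p)^(k-1) = 0.68^7 ≈ 0.06722989
P = 0.06722989 * 0.32 ≈ 0.02151356

0.021514


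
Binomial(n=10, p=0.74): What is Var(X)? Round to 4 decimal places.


Var = n*p*(1-p) = 10 * 0.74 * 0.26 = 1.924

1.9240


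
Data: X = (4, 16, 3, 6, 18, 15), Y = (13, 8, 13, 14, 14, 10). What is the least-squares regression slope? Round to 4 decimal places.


b = sum((xi-xbar)(yi-ybar)) / sum((xi-xbar)^2)
n = 6, xbar = 62/6 = 31/3 ≈ 10.333333, ybar = 72/6 = 12
Sxy = sum((xi-xbar)(yi-ybar)) = -39
Sxx = sum((xi-xbar)^2) = 676/3 ≈ 225.333333
b = Sxy / Sxx = -9/52 ≈ -0.173077

-0.1731


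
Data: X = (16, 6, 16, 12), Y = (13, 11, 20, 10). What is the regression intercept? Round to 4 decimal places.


a = ybar - b*xbar, where b = sum((xi-xbar)(yi-ybar)) / sum((xi-xbar)^2)
n = 4, xbar = 50/4 = 12.5, ybar = 54/4 = 13.5
Sxy = sum((xi-xbar)(yi-ybar)) = 39
Sxx = sum((xi-xbar)^2) = 67
b = Sxy / Sxx = 39/67 ≈ 0.582090
a = 13.5 - 0.582090 * 12.5 = 417/67 ≈ 6.223881

6.2239


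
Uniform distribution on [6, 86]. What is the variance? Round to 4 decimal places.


Var = (b-a)^2 / 12
(b-a)^2 = (86 - 6)^2 = 6400
Var = 6400/12 ≈ 533.333333

533.3333


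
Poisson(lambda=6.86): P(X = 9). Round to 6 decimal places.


P = e^(-lam) * lam^k / k!
e^(-6.86) ≈ 0.001048914
lam^k = 6.86^9 ≈ 33644729.530130
k! = 9! = 362880
P = 0.001048914 * 33644729.530130 / 362880 ≈ 0.097251

0.097251


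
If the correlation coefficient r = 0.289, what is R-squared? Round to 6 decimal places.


R^2 = r^2 = (0.289)^2 = 0.083521

0.083521


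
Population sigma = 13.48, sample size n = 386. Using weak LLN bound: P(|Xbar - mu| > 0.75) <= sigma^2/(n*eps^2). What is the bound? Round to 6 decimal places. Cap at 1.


bound = min(1, sigma^2/(n*eps^2))
sigma^2 = 13.48^2 = 181.7104
n*eps^2 = 386 * 0.75^2 = 386 * 0.5625 = 217.125
sigma^2/(n*eps^2) = 181.7104 / 217.125 ≈ 0.83689303

0.836893


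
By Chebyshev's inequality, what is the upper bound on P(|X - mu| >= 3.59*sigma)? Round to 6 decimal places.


P <= 1/k^2
k^2 = 3.59^2 = 12.8881
1/k^2 = 1 / 12.8881 ≈ 0.07759096

0.077591


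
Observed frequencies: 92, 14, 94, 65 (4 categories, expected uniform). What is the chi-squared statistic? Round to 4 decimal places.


chi2 = sum((O-E)^2/E), E = total/4
total = 265, E = 265/4 = 66.25
(92 - 66.25)^2 / 66.25 = 663.0625 / 66.25 = 10609/1060 ≈ 10.008491
(14 - 66.25)^2 / 66.25 = 2730.0625 / 66.25 = 43681/1060 ≈ 41.208491
(94 - 66.25)^2 / 66.25 = 770.0625 / 66.25 = 12321/1060 ≈ 11.623585
(65 - 66.25)^2 / 66.25 = 1.5625 / 66.25 = 5/212 ≈ 0.023585
chi2 = 16659/265 ≈ 62.864151

62.8642


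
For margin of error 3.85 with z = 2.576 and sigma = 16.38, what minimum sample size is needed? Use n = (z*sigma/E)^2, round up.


z*sigma/E = 2.576 * 16.38 / 3.85 = 75348/6875 ≈ 10.959709
(z*sigma/E)^2 ≈ 120.115223
round up: n = 121

121


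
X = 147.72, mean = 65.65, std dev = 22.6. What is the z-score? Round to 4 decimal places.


z = (X - mu) / sigma
X - mu = 147.72 - 65.65 = 82.07
z = 82.07 / 22.6 = 8207/2260 ≈ 3.631416

3.6314


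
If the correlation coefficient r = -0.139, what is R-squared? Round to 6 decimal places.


R^2 = r^2 = (-0.139)^2 = 0.019321

0.019321


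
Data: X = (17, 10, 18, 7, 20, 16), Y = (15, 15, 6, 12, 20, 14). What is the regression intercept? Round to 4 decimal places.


a = ybar - b*xbar, where b = sum((xi-xbar)(yi-ybar)) / sum((xi-xbar)^2)
n = 6, xbar = 88/6 = 44/3 ≈ 14.666667, ybar = 82/6 = 41/3 ≈ 13.666667
Sxy = sum((xi-xbar)(yi-ybar)) = 55/3 ≈ 18.333333
Sxx = sum((xi-xbar)^2) = 382/3 ≈ 127.333333
b = Sxy / Sxx = 55/382 ≈ 0.143979
a = 13.666667 - 0.143979 * 14.666667 = 2207/191 ≈ 11.554974

11.5550


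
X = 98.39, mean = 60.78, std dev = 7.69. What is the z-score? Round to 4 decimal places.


z = (X - mu) / sigma
X - mu = 98.39 - 60.78 = 37.61
z = 37.61 / 7.69 = 3761/769 ≈ 4.890767

4.8908


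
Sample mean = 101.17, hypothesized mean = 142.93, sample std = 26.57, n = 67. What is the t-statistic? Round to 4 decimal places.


t = (xbar - mu0) / (s/sqrt(n))
xbar - mu0 = 101.17 - 142.93 = -41.76
sqrt(67) ≈ 8.18535277
s/sqrt(n) = 26.57 / 8.18535277 ≈ 3.24604214
t = -41.76 / 3.24604214 ≈ -12.864898

-12.8649


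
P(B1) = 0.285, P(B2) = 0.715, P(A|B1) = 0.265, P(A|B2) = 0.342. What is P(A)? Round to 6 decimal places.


P(A) = P(A|B1)*P(B1) + P(A|B2)*P(B2)
P(A|B1)*P(B1) = 0.265 * 0.285 = 0.075525
P(A|B2)*P(B2) = 0.342 * 0.715 = 0.24453
P(A) = 0.075525 + 0.24453 = 0.320055

0.320055


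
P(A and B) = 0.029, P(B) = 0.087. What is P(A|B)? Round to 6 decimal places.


P(A|B) = P(A and B) / P(B) = 0.029 / 0.087 = 1/3 ≈ 0.33333333

0.333333


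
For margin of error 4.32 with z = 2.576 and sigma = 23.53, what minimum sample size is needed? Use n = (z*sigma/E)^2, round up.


z*sigma/E = 2.576 * 23.53 / 4.32 ≈ 14.030852
(z*sigma/E)^2 ≈ 196.864804
round up: n = 197

197


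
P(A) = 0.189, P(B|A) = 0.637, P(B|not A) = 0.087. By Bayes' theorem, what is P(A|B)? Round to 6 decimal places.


P(A|B) = P(B|A)*P(A) / P(B), P(B) = P(B|A)*P(A) + P(B|not A)*P(not A)
P(B|A)*P(A) = 0.637 * 0.189 = 0.120393
P(B|not A)*P(not A) = 0.087 * 0.811 = 0.070557
P(B) = 0.120393 + 0.070557 = 0.19095
P(A|B) = 0.120393 / 0.19095 ≈ 0.63049489

0.630495


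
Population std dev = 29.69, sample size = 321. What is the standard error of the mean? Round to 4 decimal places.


SE = sigma / sqrt(n)
sqrt(321) ≈ 17.916473
SE = 29.69 / 17.916473 ≈ 1.657134

1.6571


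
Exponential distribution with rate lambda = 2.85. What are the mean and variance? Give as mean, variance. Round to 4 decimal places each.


mean = 1/lam, var = 1/lam^2
mean = 1 / 2.85 = 20/57 ≈ 0.350877
lam^2 = 2.85^2 = 8.1225
var = 1 / 8.1225 = 400/3249 ≈ 0.123115

0.3509, 0.1231


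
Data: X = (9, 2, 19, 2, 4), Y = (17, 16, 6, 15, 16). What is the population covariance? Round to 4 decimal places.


Cov = (1/n)*sum((xi-xbar)(yi-ybar))
n = 5, xbar = 36/5 = 7.2, ybar = 70/5 = 14
sum((xi-xbar)(yi-ybar)) = -111
Cov = -111 / 5 = -22.2

-22.2000


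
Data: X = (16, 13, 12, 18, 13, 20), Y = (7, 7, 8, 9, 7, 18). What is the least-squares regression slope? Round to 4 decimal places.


b = sum((xi-xbar)(yi-ybar)) / sum((xi-xbar)^2)
n = 6, xbar = 92/6 = 46/3 ≈ 15.333333, ybar = 56/6 = 28/3 ≈ 9.333333
Sxy = sum((xi-xbar)(yi-ybar)) = 160/3 ≈ 53.333333
Sxx = sum((xi-xbar)^2) = 154/3 ≈ 51.333333
b = Sxy / Sxx = 80/77 ≈ 1.038961

1.0390


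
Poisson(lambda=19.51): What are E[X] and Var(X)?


E[X] = Var(X) = lambda = 19.51

19.51, 19.51


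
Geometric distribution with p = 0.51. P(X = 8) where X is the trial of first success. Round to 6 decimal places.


P = (1-p)^(k-1) * p
(1-p)^(k-1) = 0.49^7 ≈ 0.006782231
P = 0.006782231 * 0.51 ≈ 0.003458938

0.003459


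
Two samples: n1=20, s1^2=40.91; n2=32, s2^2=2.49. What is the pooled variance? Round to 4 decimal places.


sp^2 = ((n1-1)*s1^2 + (n2-1)*s2^2)/(n1+n2-2)
(n1-1)*s1^2 = 19 * 40.91 = 777.29
(n2-1)*s2^2 = 31 * 2.49 = 77.19
numerator = 777.29 + 77.19 = 854.48
n1+n2-2 = 50
sp^2 = 854.48 / 50 = 17.0896

17.0896


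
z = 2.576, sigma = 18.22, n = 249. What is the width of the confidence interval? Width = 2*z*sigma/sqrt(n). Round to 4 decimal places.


width = 2*z*sigma/sqrt(n)
2*z*sigma = 2 * 2.576 * 18.22 = 93.86944
sqrt(249) ≈ 15.779734
width = 93.86944 / 15.779734 ≈ 5.948734

5.9487


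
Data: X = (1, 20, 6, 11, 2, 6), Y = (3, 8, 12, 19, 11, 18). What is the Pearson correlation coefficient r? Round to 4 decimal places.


r = sum((xi-xbar)(yi-ybar)) / sqrt(sum((xi-xbar)^2) * sum((yi-ybar)^2))
n = 6, xbar = 46/6 = 23/3 ≈ 7.666667, ybar = 71/6 ≈ 11.833333
Sxy = sum((xi-xbar)(yi-ybar)) = 89/3 ≈ 29.666667
Sxx = sum((xi-xbar)^2) = 736/3 ≈ 245.333333
Syy = sum((yi-ybar)^2) = 1097/6 ≈ 182.833333
sqrt(Sxx*Syy) ≈ 211.790253
r = Sxy / sqrt(Sxx*Syy) = 29.666667 / 211.790253 ≈ 0.140076

0.1401


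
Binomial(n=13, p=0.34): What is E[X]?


E[X] = n*p = 13 * 0.34 = 4.42

4.42


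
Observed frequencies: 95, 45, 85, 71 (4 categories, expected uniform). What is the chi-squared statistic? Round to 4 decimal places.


chi2 = sum((O-E)^2/E), E = total/4
total = 296, E = 296/4 = 74
(95 - 74)^2 / 74 = 441 / 74 = 441/74 ≈ 5.959459
(45 - 74)^2 / 74 = 841 / 74 = 841/74 ≈ 11.364865
(85 - 74)^2 / 74 = 121 / 74 = 121/74 ≈ 1.635135
(71 - 74)^2 / 74 = 9 / 74 = 9/74 ≈ 0.121622
chi2 = 706/37 ≈ 19.081081

19.0811


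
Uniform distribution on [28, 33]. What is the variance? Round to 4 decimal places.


Var = (b-a)^2 / 12
(b-a)^2 = (33 - 28)^2 = 25
Var = 25/12 ≈ 2.083333

2.0833


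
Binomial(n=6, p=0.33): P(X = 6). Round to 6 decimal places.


P = C(n,k) * p^k * (1-p)^(n-k)
C(6,6) = 1
p^k = 0.33^6 ≈ 0.001291468
(1-p)^(n-k) = 0.67^0 = 1
P = 1 * 0.001291468 * 1 ≈ 0.001291

0.001291


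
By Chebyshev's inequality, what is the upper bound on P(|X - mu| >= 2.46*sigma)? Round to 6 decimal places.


P <= 1/k^2
k^2 = 2.46^2 = 6.0516
1/k^2 = 1 / 6.0516 ≈ 0.16524555

0.165246


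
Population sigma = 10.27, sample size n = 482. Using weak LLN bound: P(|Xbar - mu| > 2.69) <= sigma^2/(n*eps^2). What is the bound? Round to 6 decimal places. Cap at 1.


bound = min(1, sigma^2/(n*eps^2))
sigma^2 = 10.27^2 = 105.4729
n*eps^2 = 482 * 2.69^2 = 482 * 7.2361 = 3487.8002
sigma^2/(n*eps^2) = 105.4729 / 3487.8002 ≈ 0.03024052

0.030241


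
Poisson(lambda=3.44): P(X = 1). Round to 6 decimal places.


P = e^(-lam) * lam^k / k!
e^(-3.44) ≈ 0.03206469
lam^k = 3.44^1 = 3.44
k! = 1! = 1
P = 0.03206469 * 3.44 / 1 ≈ 0.110303

0.110303


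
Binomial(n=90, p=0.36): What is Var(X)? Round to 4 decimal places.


Var = n*p*(1-p) = 90 * 0.36 * 0.64 = 20.736

20.7360


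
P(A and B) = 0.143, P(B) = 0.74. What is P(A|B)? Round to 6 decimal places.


P(A|B) = P(A and B) / P(B) = 0.143 / 0.74 = 143/740 ≈ 0.19324324

0.193243


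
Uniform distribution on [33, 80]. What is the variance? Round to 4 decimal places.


Var = (b-a)^2 / 12
(b-a)^2 = (80 - 33)^2 = 2209
Var = 2209/12 ≈ 184.083333

184.0833


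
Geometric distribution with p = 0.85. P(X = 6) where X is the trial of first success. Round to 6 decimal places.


P = (1-p)^(k-1) * p
(1-p)^(k-1) = 0.15^5 = 0.0000759375
P = 0.0000759375 * 0.85 ≈ 0.00006454688

0.000065


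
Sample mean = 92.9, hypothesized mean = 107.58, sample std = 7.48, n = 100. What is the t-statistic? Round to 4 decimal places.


t = (xbar - mu0) / (s/sqrt(n))
xbar - mu0 = 92.9 - 107.58 = -14.68
sqrt(100) = 10
s/sqrt(n) = 7.48 / 10 = 0.748
t = -14.68 / 0.748 = -3670/187 ≈ -19.625668

-19.6257


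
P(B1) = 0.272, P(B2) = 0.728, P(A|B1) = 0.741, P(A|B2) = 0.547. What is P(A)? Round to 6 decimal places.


P(A) = P(A|B1)*P(B1) + P(A|B2)*P(B2)
P(A|B1)*P(B1) = 0.741 * 0.272 = 0.201552
P(A|B2)*P(B2) = 0.547 * 0.728 = 0.398216
P(A) = 0.201552 + 0.398216 = 0.599768

0.599768


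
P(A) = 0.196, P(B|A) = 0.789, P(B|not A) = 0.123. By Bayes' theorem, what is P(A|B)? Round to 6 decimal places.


P(A|B) = P(B|A)*P(A) / P(B), P(B) = P(B|A)*P(A) + P(B|not A)*P(not A)
P(B|A)*P(A) = 0.789 * 0.196 = 0.154644
P(B|not A)*P(not A) = 0.123 * 0.804 = 0.098892
P(B) = 0.154644 + 0.098892 = 0.253536
P(A|B) = 0.154644 / 0.253536 ≈ 0.60994888

0.609949


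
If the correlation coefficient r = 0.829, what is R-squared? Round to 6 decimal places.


R^2 = r^2 = (0.829)^2 = 0.687241

0.687241


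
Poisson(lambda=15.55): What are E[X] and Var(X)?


E[X] = Var(X) = lambda = 15.55

15.55, 15.55


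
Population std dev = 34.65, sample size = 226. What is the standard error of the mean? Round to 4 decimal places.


SE = sigma / sqrt(n)
sqrt(226) ≈ 15.033296
SE = 34.65 / 15.033296 ≈ 2.304884

2.3049


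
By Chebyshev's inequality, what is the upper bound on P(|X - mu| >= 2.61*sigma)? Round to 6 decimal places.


P <= 1/k^2
k^2 = 2.61^2 = 6.8121
1/k^2 = 1 / 6.8121 ≈ 0.14679761

0.146798


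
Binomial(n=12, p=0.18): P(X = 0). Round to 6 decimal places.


P = C(n,k) * p^k * (1-p)^(n-k)
C(12,0) = 1
p^k = 0.18^0 = 1
(1-p)^(n-k) = 0.82^12 ≈ 0.09242006
P = 1 * 1 * 0.09242006 ≈ 0.092420

0.092420


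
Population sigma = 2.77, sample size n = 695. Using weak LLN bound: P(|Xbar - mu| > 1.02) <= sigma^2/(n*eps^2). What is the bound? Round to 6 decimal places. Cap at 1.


bound = min(1, sigma^2/(n*eps^2))
sigma^2 = 2.77^2 = 7.6729
n*eps^2 = 695 * 1.02^2 = 695 * 1.0404 = 723.078
sigma^2/(n*eps^2) = 7.6729 / 723.078 ≈ 0.01061144

0.010611


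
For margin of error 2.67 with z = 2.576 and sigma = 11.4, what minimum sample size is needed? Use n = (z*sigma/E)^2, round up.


z*sigma/E = 2.576 * 11.4 / 2.67 = 24472/2225 ≈ 10.998652
(z*sigma/E)^2 ≈ 120.970339
round up: n = 121

121


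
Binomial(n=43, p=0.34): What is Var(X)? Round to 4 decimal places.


Var = n*p*(1-p) = 43 * 0.34 * 0.66 = 9.6492

9.6492


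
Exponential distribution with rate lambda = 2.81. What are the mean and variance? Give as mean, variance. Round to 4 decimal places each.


mean = 1/lam, var = 1/lam^2
mean = 1 / 2.81 = 100/281 ≈ 0.355872
lam^2 = 2.81^2 = 7.8961
var = 1 / 7.8961 ≈ 0.126645

0.3559, 0.1266


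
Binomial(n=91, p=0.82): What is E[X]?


E[X] = n*p = 91 * 0.82 = 74.62

74.62


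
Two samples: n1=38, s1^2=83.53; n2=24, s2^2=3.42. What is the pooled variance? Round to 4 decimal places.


sp^2 = ((n1-1)*s1^2 + (n2-1)*s2^2)/(n1+n2-2)
(n1-1)*s1^2 = 37 * 83.53 = 3090.61
(n2-1)*s2^2 = 23 * 3.42 = 78.66
numerator = 3090.61 + 78.66 = 3169.27
n1+n2-2 = 60
sp^2 = 3169.27 / 60 = 316927/6000 ≈ 52.821167

52.8212


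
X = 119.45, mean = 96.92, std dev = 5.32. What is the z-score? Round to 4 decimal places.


z = (X - mu) / sigma
X - mu = 119.45 - 96.92 = 22.53
z = 22.53 / 5.32 = 2253/532 ≈ 4.234962

4.2350


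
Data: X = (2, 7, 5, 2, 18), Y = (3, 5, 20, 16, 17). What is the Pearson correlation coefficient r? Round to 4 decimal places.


r = sum((xi-xbar)(yi-ybar)) / sqrt(sum((xi-xbar)^2) * sum((yi-ybar)^2))
n = 5, xbar = 34/5 = 6.8, ybar = 61/5 = 12.2
Sxy = sum((xi-xbar)(yi-ybar)) = 64.2
Sxx = sum((xi-xbar)^2) = 174.8
Syy = sum((yi-ybar)^2) = 234.8
sqrt(Sxx*Syy) ≈ 202.590819
r = Sxy / sqrt(Sxx*Syy) = 64.2 / 202.590819 ≈ 0.316895

0.3169


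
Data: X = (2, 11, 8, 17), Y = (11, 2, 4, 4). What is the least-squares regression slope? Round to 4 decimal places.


b = sum((xi-xbar)(yi-ybar)) / sum((xi-xbar)^2)
n = 4, xbar = 38/4 = 9.5, ybar = 21/4 = 5.25
Sxy = sum((xi-xbar)(yi-ybar)) = -55.5
Sxx = sum((xi-xbar)^2) = 117
b = Sxy / Sxx = -37/78 ≈ -0.474359

-0.4744


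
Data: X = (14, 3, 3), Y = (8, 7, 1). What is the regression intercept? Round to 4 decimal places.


a = ybar - b*xbar, where b = sum((xi-xbar)(yi-ybar)) / sum((xi-xbar)^2)
n = 3, xbar = 20/3 ≈ 6.666667, ybar = 16/3 ≈ 5.333333
Sxy = sum((xi-xbar)(yi-ybar)) = 88/3 ≈ 29.333333
Sxx = sum((xi-xbar)^2) = 242/3 ≈ 80.666667
b = Sxy / Sxx = 4/11 ≈ 0.363636
a = 5.333333 - 0.363636 * 6.666667 = 32/11 ≈ 2.909091

2.9091


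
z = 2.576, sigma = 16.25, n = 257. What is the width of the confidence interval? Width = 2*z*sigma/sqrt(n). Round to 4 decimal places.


width = 2*z*sigma/sqrt(n)
2*z*sigma = 2 * 2.576 * 16.25 = 83.72
sqrt(257) ≈ 16.031220
width = 83.72 / 16.031220 ≈ 5.222310

5.2223


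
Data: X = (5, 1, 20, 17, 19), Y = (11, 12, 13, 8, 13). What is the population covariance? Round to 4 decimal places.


Cov = (1/n)*sum((xi-xbar)(yi-ybar))
n = 5, xbar = 62/5 = 12.4, ybar = 57/5 = 11.4
sum((xi-xbar)(yi-ybar)) = 3.2
Cov = 3.2 / 5 = 0.64

0.6400


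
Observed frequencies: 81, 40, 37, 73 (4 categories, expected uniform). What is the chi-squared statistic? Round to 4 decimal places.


chi2 = sum((O-E)^2/E), E = total/4
total = 231, E = 231/4 = 57.75
(81 - 57.75)^2 / 57.75 = 540.5625 / 57.75 = 2883/308 ≈ 9.360390
(40 - 57.75)^2 / 57.75 = 315.0625 / 57.75 = 5041/924 ≈ 5.455628
(37 - 57.75)^2 / 57.75 = 430.5625 / 57.75 = 6889/924 ≈ 7.455628
(73 - 57.75)^2 / 57.75 = 232.5625 / 57.75 = 3721/924 ≈ 4.027056
chi2 = 2025/77 ≈ 26.298701

26.2987


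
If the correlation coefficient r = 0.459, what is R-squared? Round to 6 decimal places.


R^2 = r^2 = (0.459)^2 = 0.210681

0.210681


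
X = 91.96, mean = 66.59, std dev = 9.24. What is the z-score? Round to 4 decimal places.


z = (X - mu) / sigma
X - mu = 91.96 - 66.59 = 25.37
z = 25.37 / 9.24 = 2537/924 ≈ 2.745671

2.7457


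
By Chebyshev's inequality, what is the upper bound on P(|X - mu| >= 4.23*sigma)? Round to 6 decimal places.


P <= 1/k^2
k^2 = 4.23^2 = 17.8929
1/k^2 = 1 / 17.8929 ≈ 0.05588809

0.055888


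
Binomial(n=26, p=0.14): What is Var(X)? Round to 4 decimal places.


Var = n*p*(1-p) = 26 * 0.14 * 0.86 = 3.1304

3.1304


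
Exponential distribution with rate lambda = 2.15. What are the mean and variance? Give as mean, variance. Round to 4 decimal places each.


mean = 1/lam, var = 1/lam^2
mean = 1 / 2.15 = 20/43 ≈ 0.465116
lam^2 = 2.15^2 = 4.6225
var = 1 / 4.6225 = 400/1849 ≈ 0.216333

0.4651, 0.2163


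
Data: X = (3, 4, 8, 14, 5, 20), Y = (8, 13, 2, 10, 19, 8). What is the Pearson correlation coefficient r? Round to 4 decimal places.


r = sum((xi-xbar)(yi-ybar)) / sqrt(sum((xi-xbar)^2) * sum((yi-ybar)^2))
n = 6, xbar = 54/6 = 9, ybar = 60/6 = 10
Sxy = sum((xi-xbar)(yi-ybar)) = -53
Sxx = sum((xi-xbar)^2) = 224
Syy = sum((yi-ybar)^2) = 162
sqrt(Sxx*Syy) ≈ 190.494094
r = Sxy / sqrt(Sxx*Syy) = -53 / 190.494094 ≈ -0.278224

-0.2782


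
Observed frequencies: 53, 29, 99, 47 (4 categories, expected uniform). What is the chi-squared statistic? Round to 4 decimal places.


chi2 = sum((O-E)^2/E), E = total/4
total = 228, E = 228/4 = 57
(53 - 57)^2 / 57 = 16 / 57 = 16/57 ≈ 0.280702
(29 - 57)^2 / 57 = 784 / 57 = 784/57 ≈ 13.754386
(99 - 57)^2 / 57 = 1764 / 57 = 588/19 ≈ 30.947368
(47 - 57)^2 / 57 = 100 / 57 = 100/57 ≈ 1.754386
chi2 = 888/19 ≈ 46.736842

46.7368


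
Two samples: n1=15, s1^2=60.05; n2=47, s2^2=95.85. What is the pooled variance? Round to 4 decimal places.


sp^2 = ((n1-1)*s1^2 + (n2-1)*s2^2)/(n1+n2-2)
(n1-1)*s1^2 = 14 * 60.05 = 840.7
(n2-1)*s2^2 = 46 * 95.85 = 4409.1
numerator = 840.7 + 4409.1 = 5249.8
n1+n2-2 = 60
sp^2 = 5249.8 / 60 = 26249/300 ≈ 87.496667

87.4967


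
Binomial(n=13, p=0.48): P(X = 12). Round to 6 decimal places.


P = C(n,k) * p^k * (1-p)^(n-k)
C(13,12) = 13
p^k = 0.48^12 ≈ 0.0001495873
(1-p)^(n-k) = 0.52^1 = 0.52
P = 13 * 0.0001495873 * 0.52 ≈ 0.001011

0.001011


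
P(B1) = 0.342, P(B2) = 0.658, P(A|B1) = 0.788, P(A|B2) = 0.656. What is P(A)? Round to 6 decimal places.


P(A) = P(A|B1)*P(B1) + P(A|B2)*P(B2)
P(A|B1)*P(B1) = 0.788 * 0.342 = 0.269496
P(A|B2)*P(B2) = 0.656 * 0.658 = 0.431648
P(A) = 0.269496 + 0.431648 = 0.701144

0.701144


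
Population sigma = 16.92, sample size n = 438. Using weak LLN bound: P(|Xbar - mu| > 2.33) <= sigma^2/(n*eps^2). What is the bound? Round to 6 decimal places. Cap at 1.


bound = min(1, sigma^2/(n*eps^2))
sigma^2 = 16.92^2 = 286.2864
n*eps^2 = 438 * 2.33^2 = 438 * 5.4289 = 2377.8582
sigma^2/(n*eps^2) = 286.2864 / 2377.8582 ≈ 0.12039675

0.120397


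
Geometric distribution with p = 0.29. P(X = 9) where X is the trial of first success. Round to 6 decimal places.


P = (1-p)^(k-1) * p
(1-p)^(k-1) = 0.71^8 ≈ 0.06457535
P = 0.06457535 * 0.29 ≈ 0.01872685

0.018727


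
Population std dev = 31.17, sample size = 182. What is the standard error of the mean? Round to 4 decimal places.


SE = sigma / sqrt(n)
sqrt(182) ≈ 13.490738
SE = 31.17 / 13.490738 ≈ 2.310474

2.3105
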